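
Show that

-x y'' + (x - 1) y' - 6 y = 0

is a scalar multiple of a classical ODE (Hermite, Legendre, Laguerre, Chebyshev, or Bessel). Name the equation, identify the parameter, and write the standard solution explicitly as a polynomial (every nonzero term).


All three coefficients share the factor -1; dividing through by -1 gives  x y'' + (1 - x) y' + 6 y = 0.
This matches the Laguerre equation x y'' + (1 - x) y' + n y = 0 with n = 6; the polynomial solution is L_6(x).
With y = sum_k a_k x^k, matching x^k gives (k+1)k a_{k+1} + (k+1) a_{k+1} - k a_k + n a_k = 0, i.e. (k+1)^2 a_{k+1} = (k - n) a_k = (k - 6) a_k. The right side vanishes at k = 6, so the series terminates at degree 6.
Standard normalization L_n(0) = 1 gives a_0 = 1. Work upward with a_{k+1} = (k - 6) a_k / (k+1)^2:
  a_1 = (0 - 6)(1) / 1^2 = -6/1 = -6
  a_2 = (1 - 6)(-6) / 2^2 = 30/4 = 15/2
  a_3 = (2 - 6)(15/2) / 3^2 = -30/9 = -10/3
  a_4 = (3 - 6)(-10/3) / 4^2 = 10/16 = 5/8
  a_5 = (4 - 6)(5/8) / 5^2 = (-5/4)/25 = -1/20
  a_6 = (5 - 6)(-1/20) / 6^2 = (1/20)/36 = 1/720
Hence L_6(x) = x^6/720 - x^5/20 + 5 x^4/8 - 10 x^3/3 + 15 x^2/2 - 6 x + 1.

L_6(x); series = x^6/720 - x^5/20 + 5 x^4/8 - 10 x^3/3 + 15 x^2/2 - 6 x + 1


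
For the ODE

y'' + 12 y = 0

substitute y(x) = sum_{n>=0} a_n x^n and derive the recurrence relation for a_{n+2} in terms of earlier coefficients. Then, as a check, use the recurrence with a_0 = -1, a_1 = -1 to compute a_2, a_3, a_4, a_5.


Substitute y = sum_n a_n x^n into y'' + (const) y = 0.
y''(x) = sum_{n>=0} (n+2)(n+1) a_{n+2} x^n.
The ODE becomes sum_n [(n+2)(n+1) a_{n+2} + 12 a_n] x^n = 0.
Setting each coefficient to zero gives the recurrence:
  (n+2)(n+1) a_{n+2} + 12 a_n = 0,
  a_{n+2} = -12 / ((n+1)(n+2)) a_n.

Check with a_0 = -1, a_1 = -1 (apply the recurrence for n = 0, 1, 2, 3): a_0 = -1, a_1 = -1, a_2 = 6, a_3 = 2, a_4 = -6, a_5 = -6/5.

a_{n+2} = -12/((n+1)(n+2)) * a_n; check: a_0 = -1, a_1 = -1, a_2 = 6, a_3 = 2, a_4 = -6, a_5 = -6/5


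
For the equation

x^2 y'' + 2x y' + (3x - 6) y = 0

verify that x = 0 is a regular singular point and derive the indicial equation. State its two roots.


Divide by x^2 to reach normal form y'' + P_1(x) y' + P_2(x) y = 0 with P_1(x) = 2/x and P_2(x) = 3/x - 6/x^2.
x = 0 is a singular point because the y'-coefficient 2/x has a pole at x = 0 and the y-coefficient 3/x - 6/x^2 has a pole at x = 0.
It is a regular singular point because x P_1(x) = p(x) = 2 and x^2 P_2(x) = q(x) = 3x - 6 are polynomials, hence analytic at x = 0.
p(0) = 2,  q(0) = -6.
Indicial equation: r(r-1) + p(0) r + q(0) = 0, i.e. r^2 + (p(0) - 1) r + q(0) = 0, i.e. r^2 + 1 r - 6 = 0.
Discriminant: (1)^2 - 4(-6) = 25, so r = (-1 ± 5)/2.
Solving: r_1 = 2, r_2 = -3.

indicial: r^2 + 1 r - 6 = 0; roots r_1 = 2, r_2 = -3


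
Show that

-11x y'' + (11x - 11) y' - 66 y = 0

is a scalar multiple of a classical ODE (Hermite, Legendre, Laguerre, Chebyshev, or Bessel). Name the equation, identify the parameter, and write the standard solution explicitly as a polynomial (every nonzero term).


All three coefficients share the factor -11; dividing through by -11 gives  x y'' + (1 - x) y' + 6 y = 0.
This matches the Laguerre equation x y'' + (1 - x) y' + n y = 0 with n = 6; the polynomial solution is L_6(x).
With y = sum_k a_k x^k, matching x^k gives (k+1)k a_{k+1} + (k+1) a_{k+1} - k a_k + n a_k = 0, i.e. (k+1)^2 a_{k+1} = (k - n) a_k = (k - 6) a_k. The right side vanishes at k = 6, so the series terminates at degree 6.
Standard normalization L_n(0) = 1 gives a_0 = 1. Work upward with a_{k+1} = (k - 6) a_k / (k+1)^2:
  a_1 = (0 - 6)(1) / 1^2 = -6/1 = -6
  a_2 = (1 - 6)(-6) / 2^2 = 30/4 = 15/2
  a_3 = (2 - 6)(15/2) / 3^2 = -30/9 = -10/3
  a_4 = (3 - 6)(-10/3) / 4^2 = 10/16 = 5/8
  a_5 = (4 - 6)(5/8) / 5^2 = (-5/4)/25 = -1/20
  a_6 = (5 - 6)(-1/20) / 6^2 = (1/20)/36 = 1/720
Hence L_6(x) = x^6/720 - x^5/20 + 5 x^4/8 - 10 x^3/3 + 15 x^2/2 - 6 x + 1.

L_6(x); series = x^6/720 - x^5/20 + 5 x^4/8 - 10 x^3/3 + 15 x^2/2 - 6 x + 1


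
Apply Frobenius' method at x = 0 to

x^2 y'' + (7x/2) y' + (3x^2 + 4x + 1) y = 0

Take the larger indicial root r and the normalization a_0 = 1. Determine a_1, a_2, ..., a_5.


Write in Frobenius form y'' + (p(x)/x) y' + (q(x)/x^2) y = 0:
  p(x) = 7/2,  q(x) = 3x^2 + 4x + 1.
Indicial equation: r(r-1) + (7/2) r + (1) = 0 -> roots r_1 = -1/2, r_2 = -2.
Take r = r_1 = -1/2. Let y(x) = x^r sum_{n>=0} a_n x^n with a_0 = 1.
Substitute y = x^r sum a_n x^n and match x^{r+n}. The recurrence is
  D(n) a_n + 4 a_{n-1} + 3 a_{n-2} = 0,  where D(n) = (r+n)(r+n-1) + (7/2)(r+n) + (1).
  a_n = [-4 a_{n-1} - 3 a_{n-2}] / D(n).
Since the indicial polynomial factors as (r - r_1)(r - r_2), D(n) = (r_1 + n - r_1)(r_1 + n - r_2) = n(n + 3/2).
Evaluating step by step (a_0 = 1):
  n = 1: D(1) = 1(1 + 3/2) = 5/2; numerator = -4(1) = -4; a_1 = (-4)/(5/2) = -8/5
  n = 2: D(2) = 2(2 + 3/2) = 7; numerator = -4(-8/5) - 3(1) = 17/5; a_2 = (17/5)/(7) = 17/35
  n = 3: D(3) = 3(3 + 3/2) = 27/2; numerator = -4(17/35) - 3(-8/5) = 20/7; a_3 = (20/7)/(27/2) = 40/189
  n = 4: D(4) = 4(4 + 3/2) = 22; numerator = -4(40/189) - 3(17/35) = -311/135; a_4 = (-311/135)/(22) = -311/2970
  n = 5: D(5) = 5(5 + 3/2) = 65/2; numerator = -4(-311/2970) - 3(40/189) = -2246/10395; a_5 = (-2246/10395)/(65/2) = -4492/675675

r = -1/2; a_0 = 1; a_1 = -8/5; a_2 = 17/35; a_3 = 40/189; a_4 = -311/2970; a_5 = -4492/675675


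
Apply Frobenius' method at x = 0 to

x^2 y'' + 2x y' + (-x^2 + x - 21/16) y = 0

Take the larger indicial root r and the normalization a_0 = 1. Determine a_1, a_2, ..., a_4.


Write in Frobenius form y'' + (p(x)/x) y' + (q(x)/x^2) y = 0:
  p(x) = 2,  q(x) = -x^2 + x - 21/16.
Indicial equation: r(r-1) + (2) r + (-21/16) = 0 -> roots r_1 = 3/4, r_2 = -7/4.
Take r = r_1 = 3/4. Let y(x) = x^r sum_{n>=0} a_n x^n with a_0 = 1.
Substitute y = x^r sum a_n x^n and match x^{r+n}. The recurrence is
  D(n) a_n + 1 a_{n-1} - 1 a_{n-2} = 0,  where D(n) = (r+n)(r+n-1) + (2)(r+n) + (-21/16).
  a_n = [-1 a_{n-1} + 1 a_{n-2}] / D(n).
Since the indicial polynomial factors as (r - r_1)(r - r_2), D(n) = (r_1 + n - r_1)(r_1 + n - r_2) = n(n + 5/2).
Evaluating step by step (a_0 = 1):
  n = 1: D(1) = 1(1 + 5/2) = 7/2; numerator = -1(1) = -1; a_1 = (-1)/(7/2) = -2/7
  n = 2: D(2) = 2(2 + 5/2) = 9; numerator = -1(-2/7) + 1(1) = 9/7; a_2 = (9/7)/(9) = 1/7
  n = 3: D(3) = 3(3 + 5/2) = 33/2; numerator = -1(1/7) + 1(-2/7) = -3/7; a_3 = (-3/7)/(33/2) = -2/77
  n = 4: D(4) = 4(4 + 5/2) = 26; numerator = -1(-2/77) + 1(1/7) = 13/77; a_4 = (13/77)/(26) = 1/154

r = 3/4; a_0 = 1; a_1 = -2/7; a_2 = 1/7; a_3 = -2/77; a_4 = 1/154


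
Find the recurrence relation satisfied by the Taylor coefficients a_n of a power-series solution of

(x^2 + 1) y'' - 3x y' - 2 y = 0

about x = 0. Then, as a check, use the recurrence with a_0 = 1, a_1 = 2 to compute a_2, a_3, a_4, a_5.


Substitute y = sum_n a_n x^n.
(1 + 1 x^2) y'' contributes (n+2)(n+1) a_{n+2} + n(n-1) a_n at x^n.
-3 x y'(x) contributes -3 n a_n at x^n.
-2 y(x) contributes -2 a_n at x^n.
Matching x^n: (n+2)(n+1) a_{n+2} + (n(n-1) - 3 n - 2) a_n = 0.
Thus a_{n+2} = (-n(n-1) + 3 n + 2) / ((n+1)(n+2)) * a_n.

Check with a_0 = 1, a_1 = 2 (apply the recurrence for n = 0, 1, 2, 3): a_0 = 1, a_1 = 2, a_2 = 1, a_3 = 5/3, a_4 = 1/2, a_5 = 5/12.

a_(n+2) = (-n(n-1) + 3 n + 2) / ((n+1)(n+2)) * a_n; check: a_0 = 1, a_1 = 2, a_2 = 1, a_3 = 5/3, a_4 = 1/2, a_5 = 5/12


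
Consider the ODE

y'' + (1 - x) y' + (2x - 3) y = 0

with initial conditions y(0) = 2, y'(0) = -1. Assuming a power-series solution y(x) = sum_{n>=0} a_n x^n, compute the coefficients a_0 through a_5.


Ansatz: y(x) = sum_{n>=0} a_n x^n, so y'(x) = sum_{n>=1} n a_n x^(n-1) and y''(x) = sum_{n>=2} n(n-1) a_n x^(n-2).
Substitute into P(x) y'' + Q(x) y' + R(x) y = 0 with P(x) = 1, Q(x) = 1 - x, R(x) = 2x - 3, and match powers of x.
Initial conditions: a_0 = 2, a_1 = -1.
Setting the coefficient of each power of x to zero and solving order by order (substituting the coefficients already found):
  x^0: 2 a_2 + a_1 - 3 a_0 = 0  ->  2 a_2 = -a_1 + 3 a_0 = 7  ->  a_2 = 7/2
  x^1: 6 a_3 + 2 a_2 - 4 a_1 + 2 a_0 = 0  ->  6 a_3 = -2 a_2 + 4 a_1 - 2 a_0 = -15  ->  a_3 = -5/2
  x^2: 12 a_4 + 3 a_3 - 5 a_2 + 2 a_1 = 0  ->  12 a_4 = -3 a_3 + 5 a_2 - 2 a_1 = 27  ->  a_4 = 9/4
  x^3: 20 a_5 + 4 a_4 - 6 a_3 + 2 a_2 = 0  ->  20 a_5 = -4 a_4 + 6 a_3 - 2 a_2 = -31  ->  a_5 = -31/20
Truncated series: y(x) = 2 - x + (7/2) x^2 - (5/2) x^3 + (9/4) x^4 - (31/20) x^5 + O(x^6).

a_0 = 2; a_1 = -1; a_2 = 7/2; a_3 = -5/2; a_4 = 9/4; a_5 = -31/20


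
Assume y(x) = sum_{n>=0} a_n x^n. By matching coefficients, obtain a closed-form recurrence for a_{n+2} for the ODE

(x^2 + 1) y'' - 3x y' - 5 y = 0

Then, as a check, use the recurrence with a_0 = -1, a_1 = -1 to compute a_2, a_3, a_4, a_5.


Substitute y = sum_n a_n x^n.
(1 + 1 x^2) y'' contributes (n+2)(n+1) a_{n+2} + n(n-1) a_n at x^n.
-3 x y'(x) contributes -3 n a_n at x^n.
-5 y(x) contributes -5 a_n at x^n.
Matching x^n: (n+2)(n+1) a_{n+2} + (n(n-1) - 3 n - 5) a_n = 0.
Thus a_{n+2} = (-n(n-1) + 3 n + 5) / ((n+1)(n+2)) * a_n.

Check with a_0 = -1, a_1 = -1 (apply the recurrence for n = 0, 1, 2, 3): a_0 = -1, a_1 = -1, a_2 = -5/2, a_3 = -4/3, a_4 = -15/8, a_5 = -8/15.

a_(n+2) = (-n(n-1) + 3 n + 5) / ((n+1)(n+2)) * a_n; check: a_0 = -1, a_1 = -1, a_2 = -5/2, a_3 = -4/3, a_4 = -15/8, a_5 = -8/15


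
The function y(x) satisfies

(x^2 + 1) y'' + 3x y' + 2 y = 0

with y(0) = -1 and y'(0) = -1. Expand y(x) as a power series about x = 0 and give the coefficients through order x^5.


Ansatz: y(x) = sum_{n>=0} a_n x^n, so y'(x) = sum_{n>=1} n a_n x^(n-1) and y''(x) = sum_{n>=2} n(n-1) a_n x^(n-2).
Substitute into P(x) y'' + Q(x) y' + R(x) y = 0 with P(x) = x^2 + 1, Q(x) = 3x, R(x) = 2, and match powers of x.
Initial conditions: a_0 = -1, a_1 = -1.
Setting the coefficient of each power of x to zero and solving order by order (substituting the coefficients already found):
  x^0: 2 a_2 + 2 a_0 = 0  ->  2 a_2 = -2 a_0 = 2  ->  a_2 = 1
  x^1: 6 a_3 + 5 a_1 = 0  ->  6 a_3 = -5 a_1 = 5  ->  a_3 = 5/6
  x^2: 12 a_4 + 10 a_2 = 0  ->  12 a_4 = -10 a_2 = -10  ->  a_4 = -5/6
  x^3: 20 a_5 + 17 a_3 = 0  ->  20 a_5 = -17 a_3 = -85/6  ->  a_5 = -17/24
Truncated series: y(x) = -1 - x + x^2 + (5/6) x^3 - (5/6) x^4 - (17/24) x^5 + O(x^6).

a_0 = -1; a_1 = -1; a_2 = 1; a_3 = 5/6; a_4 = -5/6; a_5 = -17/24


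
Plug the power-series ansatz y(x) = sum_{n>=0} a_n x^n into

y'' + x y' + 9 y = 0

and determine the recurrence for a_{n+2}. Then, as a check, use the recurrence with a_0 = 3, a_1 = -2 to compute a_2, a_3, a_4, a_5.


Substitute y = sum_n a_n x^n.
y''(x) has coefficient (n+2)(n+1) a_{n+2} at x^n;
x y'(x) has coefficient n a_n at x^n (shift);
9 y(x) has coefficient 9 a_n at x^n.
Matching x^n: (n+2)(n+1) a_{n+2} + (n + 9) a_n = 0.
Thus a_{n+2} = (-n - 9) / ((n+1)(n+2)) * a_n.

Check with a_0 = 3, a_1 = -2 (apply the recurrence for n = 0, 1, 2, 3): a_0 = 3, a_1 = -2, a_2 = -27/2, a_3 = 10/3, a_4 = 99/8, a_5 = -2.

a_(n+2) = (-n - 9) / ((n+1)(n+2)) * a_n; check: a_0 = 3, a_1 = -2, a_2 = -27/2, a_3 = 10/3, a_4 = 99/8, a_5 = -2


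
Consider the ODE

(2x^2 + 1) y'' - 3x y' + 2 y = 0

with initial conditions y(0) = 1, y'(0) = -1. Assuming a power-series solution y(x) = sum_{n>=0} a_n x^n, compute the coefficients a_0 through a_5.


Ansatz: y(x) = sum_{n>=0} a_n x^n, so y'(x) = sum_{n>=1} n a_n x^(n-1) and y''(x) = sum_{n>=2} n(n-1) a_n x^(n-2).
Substitute into P(x) y'' + Q(x) y' + R(x) y = 0 with P(x) = 2x^2 + 1, Q(x) = -3x, R(x) = 2, and match powers of x.
Initial conditions: a_0 = 1, a_1 = -1.
Setting the coefficient of each power of x to zero and solving order by order (substituting the coefficients already found):
  x^0: 2 a_2 + 2 a_0 = 0  ->  2 a_2 = -2 a_0 = -2  ->  a_2 = -1
  x^1: 6 a_3 - a_1 = 0  ->  6 a_3 = a_1 = -1  ->  a_3 = -1/6
  x^2: 12 a_4 = 0  ->  a_4 = 0
  x^3: 20 a_5 + 5 a_3 = 0  ->  20 a_5 = -5 a_3 = 5/6  ->  a_5 = 1/24
Truncated series: y(x) = 1 - x - x^2 - (1/6) x^3 + (1/24) x^5 + O(x^6).

a_0 = 1; a_1 = -1; a_2 = -1; a_3 = -1/6; a_4 = 0; a_5 = 1/24


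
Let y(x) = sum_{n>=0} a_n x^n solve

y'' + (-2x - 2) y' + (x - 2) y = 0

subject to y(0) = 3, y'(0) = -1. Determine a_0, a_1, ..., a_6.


Ansatz: y(x) = sum_{n>=0} a_n x^n, so y'(x) = sum_{n>=1} n a_n x^(n-1) and y''(x) = sum_{n>=2} n(n-1) a_n x^(n-2).
Substitute into P(x) y'' + Q(x) y' + R(x) y = 0 with P(x) = 1, Q(x) = -2x - 2, R(x) = x - 2, and match powers of x.
Initial conditions: a_0 = 3, a_1 = -1.
Setting the coefficient of each power of x to zero and solving order by order (substituting the coefficients already found):
  x^0: 2 a_2 - 2 a_1 - 2 a_0 = 0  ->  2 a_2 = 2 a_1 + 2 a_0 = 4  ->  a_2 = 2
  x^1: 6 a_3 - 4 a_2 - 4 a_1 + a_0 = 0  ->  6 a_3 = 4 a_2 + 4 a_1 - a_0 = 1  ->  a_3 = 1/6
  x^2: 12 a_4 - 6 a_3 - 6 a_2 + a_1 = 0  ->  12 a_4 = 6 a_3 + 6 a_2 - a_1 = 14  ->  a_4 = 7/6
  x^3: 20 a_5 - 8 a_4 - 8 a_3 + a_2 = 0  ->  20 a_5 = 8 a_4 + 8 a_3 - a_2 = 26/3  ->  a_5 = 13/30
  x^4: 30 a_6 - 10 a_5 - 10 a_4 + a_3 = 0  ->  30 a_6 = 10 a_5 + 10 a_4 - a_3 = 95/6  ->  a_6 = 19/36
Truncated series: y(x) = 3 - x + 2 x^2 + (1/6) x^3 + (7/6) x^4 + (13/30) x^5 + (19/36) x^6 + O(x^7).

a_0 = 3; a_1 = -1; a_2 = 2; a_3 = 1/6; a_4 = 7/6; a_5 = 13/30; a_6 = 19/36


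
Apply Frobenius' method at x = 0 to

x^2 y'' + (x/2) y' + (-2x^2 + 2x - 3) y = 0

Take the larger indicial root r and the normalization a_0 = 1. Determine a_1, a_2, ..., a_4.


Write in Frobenius form y'' + (p(x)/x) y' + (q(x)/x^2) y = 0:
  p(x) = 1/2,  q(x) = -2x^2 + 2x - 3.
Indicial equation: r(r-1) + (1/2) r + (-3) = 0 -> roots r_1 = 2, r_2 = -3/2.
Take r = r_1 = 2. Let y(x) = x^r sum_{n>=0} a_n x^n with a_0 = 1.
Substitute y = x^r sum a_n x^n and match x^{r+n}. The recurrence is
  D(n) a_n + 2 a_{n-1} - 2 a_{n-2} = 0,  where D(n) = (r+n)(r+n-1) + (1/2)(r+n) + (-3).
  a_n = [-2 a_{n-1} + 2 a_{n-2}] / D(n).
Since the indicial polynomial factors as (r - r_1)(r - r_2), D(n) = (r_1 + n - r_1)(r_1 + n - r_2) = n(n + 7/2).
Evaluating step by step (a_0 = 1):
  n = 1: D(1) = 1(1 + 7/2) = 9/2; numerator = -2(1) = -2; a_1 = (-2)/(9/2) = -4/9
  n = 2: D(2) = 2(2 + 7/2) = 11; numerator = -2(-4/9) + 2(1) = 26/9; a_2 = (26/9)/(11) = 26/99
  n = 3: D(3) = 3(3 + 7/2) = 39/2; numerator = -2(26/99) + 2(-4/9) = -140/99; a_3 = (-140/99)/(39/2) = -280/3861
  n = 4: D(4) = 4(4 + 7/2) = 30; numerator = -2(-280/3861) + 2(26/99) = 2588/3861; a_4 = (2588/3861)/(30) = 1294/57915

r = 2; a_0 = 1; a_1 = -4/9; a_2 = 26/99; a_3 = -280/3861; a_4 = 1294/57915


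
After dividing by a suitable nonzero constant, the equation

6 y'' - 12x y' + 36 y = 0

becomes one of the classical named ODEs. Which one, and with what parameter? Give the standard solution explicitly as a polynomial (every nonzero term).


All three coefficients share the factor 6; dividing through by 6 gives  y'' - 2x y' + 6 y = 0.
This matches the Hermite equation y'' - 2x y' + 2n y = 0 with 2n = 6, so n = 3; the polynomial solution is H_3(x).
With y = sum_k a_k x^k, matching x^k gives (k+2)(k+1) a_{k+2} = 2(k - n) a_k = 2(k - 3) a_k. The right side vanishes at k = 3, so the series with the parity of 3 terminates at degree 3.
Standard normalization: leading coefficient of H_n is 2^n, so a_3 = 2^3 = 8. Work downward with a_k = (k+1)(k+2) a_{k+2} / (2(k - n)):
  a_1 = (2)(3)(8) / (2(1 - 3)) = 48/(-4) = -12
Hence H_3(x) = 8 x^3 - 12 x.

H_3(x); series = 8 x^3 - 12 x


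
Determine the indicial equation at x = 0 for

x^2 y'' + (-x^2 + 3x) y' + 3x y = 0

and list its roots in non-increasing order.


Divide by x^2 to reach normal form y'' + P_1(x) y' + P_2(x) y = 0 with P_1(x) = -1 + 3/x and P_2(x) = 3/x.
x = 0 is a singular point because the y'-coefficient -1 + 3/x has a pole at x = 0 and the y-coefficient 3/x has a pole at x = 0.
It is a regular singular point because x P_1(x) = p(x) = 3 - x and x^2 P_2(x) = q(x) = 3x are polynomials, hence analytic at x = 0.
p(0) = 3,  q(0) = 0.
Indicial equation: r(r-1) + p(0) r + q(0) = 0, i.e. r^2 + (p(0) - 1) r + q(0) = 0, i.e. r^2 + 2 r = 0.
Discriminant: (2)^2 - 4(0) = 4, so r = (-2 ± 2)/2.
Solving: r_1 = 0, r_2 = -2.

indicial: r^2 + 2 r = 0; roots r_1 = 0, r_2 = -2


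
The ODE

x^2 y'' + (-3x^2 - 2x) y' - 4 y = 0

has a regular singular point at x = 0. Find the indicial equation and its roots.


Divide by x^2 to reach normal form y'' + P_1(x) y' + P_2(x) y = 0 with P_1(x) = -3 - 2/x and P_2(x) = -4/x^2.
x = 0 is a singular point because the y'-coefficient -3 - 2/x has a pole at x = 0 and the y-coefficient -4/x^2 has a pole at x = 0.
It is a regular singular point because x P_1(x) = p(x) = -3x - 2 and x^2 P_2(x) = q(x) = -4 are polynomials, hence analytic at x = 0.
p(0) = -2,  q(0) = -4.
Indicial equation: r(r-1) + p(0) r + q(0) = 0, i.e. r^2 + (p(0) - 1) r + q(0) = 0, i.e. r^2 - 3 r - 4 = 0.
Discriminant: (-3)^2 - 4(-4) = 25, so r = (3 ± 5)/2.
Solving: r_1 = 4, r_2 = -1.

indicial: r^2 - 3 r - 4 = 0; roots r_1 = 4, r_2 = -1


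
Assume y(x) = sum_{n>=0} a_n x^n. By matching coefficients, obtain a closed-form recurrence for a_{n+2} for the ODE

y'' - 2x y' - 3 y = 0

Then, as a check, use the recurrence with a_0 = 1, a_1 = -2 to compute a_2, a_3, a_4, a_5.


Substitute y = sum_n a_n x^n.
y''(x) has coefficient (n+2)(n+1) a_{n+2} at x^n;
-2 x y'(x) has coefficient -2 n a_n at x^n (shift);
-3 y(x) has coefficient -3 a_n at x^n.
Matching x^n: (n+2)(n+1) a_{n+2} + (-2n - 3) a_n = 0.
Thus a_{n+2} = (2n + 3) / ((n+1)(n+2)) * a_n.

Check with a_0 = 1, a_1 = -2 (apply the recurrence for n = 0, 1, 2, 3): a_0 = 1, a_1 = -2, a_2 = 3/2, a_3 = -5/3, a_4 = 7/8, a_5 = -3/4.

a_(n+2) = (2n + 3) / ((n+1)(n+2)) * a_n; check: a_0 = 1, a_1 = -2, a_2 = 3/2, a_3 = -5/3, a_4 = 7/8, a_5 = -3/4


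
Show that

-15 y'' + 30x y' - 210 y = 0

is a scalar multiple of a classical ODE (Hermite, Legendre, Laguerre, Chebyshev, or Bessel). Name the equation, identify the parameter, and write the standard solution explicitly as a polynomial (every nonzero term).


All three coefficients share the factor -15; dividing through by -15 gives  y'' - 2x y' + 14 y = 0.
This matches the Hermite equation y'' - 2x y' + 2n y = 0 with 2n = 14, so n = 7; the polynomial solution is H_7(x).
With y = sum_k a_k x^k, matching x^k gives (k+2)(k+1) a_{k+2} = 2(k - n) a_k = 2(k - 7) a_k. The right side vanishes at k = 7, so the series with the parity of 7 terminates at degree 7.
Standard normalization: leading coefficient of H_n is 2^n, so a_7 = 2^7 = 128. Work downward with a_k = (k+1)(k+2) a_{k+2} / (2(k - n)):
  a_5 = (6)(7)(128) / (2(5 - 7)) = 5376/(-4) = -1344
  a_3 = (4)(5)(-1344) / (2(3 - 7)) = -26880/(-8) = 3360
  a_1 = (2)(3)(3360) / (2(1 - 7)) = 20160/(-12) = -1680
Hence H_7(x) = 128 x^7 - 1344 x^5 + 3360 x^3 - 1680 x.

H_7(x); series = 128 x^7 - 1344 x^5 + 3360 x^3 - 1680 x


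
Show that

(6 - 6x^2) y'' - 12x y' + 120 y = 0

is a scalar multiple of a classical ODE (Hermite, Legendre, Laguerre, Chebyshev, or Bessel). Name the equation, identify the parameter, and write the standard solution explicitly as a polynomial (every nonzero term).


All three coefficients share the factor 6; dividing through by 6 gives  (1 - x^2) y'' - 2x y' + 20 y = 0.
This matches the Legendre equation (1 - x^2) y'' - 2x y' + n(n+1) y = 0 (note the -2x y' term) with n(n+1) = 20, so n = 4; the polynomial solution is P_4(x).
With y = sum_k a_k x^k, matching x^k gives (k+2)(k+1) a_{k+2} = [k(k+1) - n(n+1)] a_k = (k - 4)(k + 5) a_k. The right side vanishes at k = 4, so the series with the parity of 4 terminates at degree 4.
Standard normalization (P_n(1) = 1): leading coefficient (2n)!/(2^n (n!)^2) = 40320/(16*576) = 35/8, so a_4 = 35/8. Work downward with a_k = (k+1)(k+2) a_{k+2} / ((k - 4)(k + 5)):
  a_2 = (3)(4)(35/8) / ((2 - 4)(2 + 5)) = (105/2)/(-14) = -15/4
  a_0 = (1)(2)(-15/4) / ((0 - 4)(0 + 5)) = (-15/2)/(-20) = 3/8
Hence P_4(x) = 35 x^4/8 - 15 x^2/4 + 3/8.

P_4(x); series = 35 x^4/8 - 15 x^2/4 + 3/8


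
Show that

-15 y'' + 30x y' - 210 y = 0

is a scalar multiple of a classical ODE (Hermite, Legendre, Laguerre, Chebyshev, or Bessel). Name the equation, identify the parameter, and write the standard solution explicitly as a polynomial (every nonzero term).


All three coefficients share the factor -15; dividing through by -15 gives  y'' - 2x y' + 14 y = 0.
This matches the Hermite equation y'' - 2x y' + 2n y = 0 with 2n = 14, so n = 7; the polynomial solution is H_7(x).
With y = sum_k a_k x^k, matching x^k gives (k+2)(k+1) a_{k+2} = 2(k - n) a_k = 2(k - 7) a_k. The right side vanishes at k = 7, so the series with the parity of 7 terminates at degree 7.
Standard normalization: leading coefficient of H_n is 2^n, so a_7 = 2^7 = 128. Work downward with a_k = (k+1)(k+2) a_{k+2} / (2(k - n)):
  a_5 = (6)(7)(128) / (2(5 - 7)) = 5376/(-4) = -1344
  a_3 = (4)(5)(-1344) / (2(3 - 7)) = -26880/(-8) = 3360
  a_1 = (2)(3)(3360) / (2(1 - 7)) = 20160/(-12) = -1680
Hence H_7(x) = 128 x^7 - 1344 x^5 + 3360 x^3 - 1680 x.

H_7(x); series = 128 x^7 - 1344 x^5 + 3360 x^3 - 1680 x


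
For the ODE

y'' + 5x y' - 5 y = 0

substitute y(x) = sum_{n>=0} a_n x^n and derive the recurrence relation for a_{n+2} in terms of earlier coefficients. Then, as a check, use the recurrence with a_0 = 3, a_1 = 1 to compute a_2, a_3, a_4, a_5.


Substitute y = sum_n a_n x^n.
y''(x) has coefficient (n+2)(n+1) a_{n+2} at x^n;
5 x y'(x) has coefficient 5 n a_n at x^n (shift);
-5 y(x) has coefficient -5 a_n at x^n.
Matching x^n: (n+2)(n+1) a_{n+2} + (5n - 5) a_n = 0.
Thus a_{n+2} = (-5n + 5) / ((n+1)(n+2)) * a_n.

Check with a_0 = 3, a_1 = 1 (apply the recurrence for n = 0, 1, 2, 3): a_0 = 3, a_1 = 1, a_2 = 15/2, a_3 = 0, a_4 = -25/8, a_5 = 0.

a_(n+2) = (-5n + 5) / ((n+1)(n+2)) * a_n; check: a_0 = 3, a_1 = 1, a_2 = 15/2, a_3 = 0, a_4 = -25/8, a_5 = 0


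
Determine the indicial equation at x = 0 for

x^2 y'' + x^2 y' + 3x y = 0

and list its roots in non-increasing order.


Divide by x^2 to reach normal form y'' + P_1(x) y' + P_2(x) y = 0 with P_1(x) = 1 and P_2(x) = 3/x.
x = 0 is a singular point because the y-coefficient 3/x has a pole at x = 0.
It is a regular singular point because x P_1(x) = p(x) = x and x^2 P_2(x) = q(x) = 3x are polynomials, hence analytic at x = 0.
p(0) = 0,  q(0) = 0.
Indicial equation: r(r-1) + p(0) r + q(0) = 0, i.e. r^2 + (p(0) - 1) r + q(0) = 0, i.e. r^2 - 1 r = 0.
Discriminant: (-1)^2 - 4(0) = 1, so r = (1 ± 1)/2.
Solving: r_1 = 1, r_2 = 0.

indicial: r^2 - 1 r = 0; roots r_1 = 1, r_2 = 0


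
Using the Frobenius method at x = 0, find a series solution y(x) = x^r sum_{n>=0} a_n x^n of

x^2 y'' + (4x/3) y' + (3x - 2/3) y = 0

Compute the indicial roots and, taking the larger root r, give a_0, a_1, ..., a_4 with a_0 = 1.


Write in Frobenius form y'' + (p(x)/x) y' + (q(x)/x^2) y = 0:
  p(x) = 4/3,  q(x) = 3x - 2/3.
Indicial equation: r(r-1) + (4/3) r + (-2/3) = 0 -> roots r_1 = 2/3, r_2 = -1.
Take r = r_1 = 2/3. Let y(x) = x^r sum_{n>=0} a_n x^n with a_0 = 1.
Substitute y = x^r sum a_n x^n and match x^{r+n}. The recurrence is
  D(n) a_n + 3 a_{n-1} = 0,  where D(n) = (r+n)(r+n-1) + (4/3)(r+n) + (-2/3).
  a_n = -3 / D(n) * a_{n-1}.
Since the indicial polynomial factors as (r - r_1)(r - r_2), D(n) = (r_1 + n - r_1)(r_1 + n - r_2) = n(n + 5/3).
Evaluating step by step (a_0 = 1):
  n = 1: D(1) = 1(1 + 5/3) = 8/3; numerator = -3(1) = -3; a_1 = (-3)/(8/3) = -9/8
  n = 2: D(2) = 2(2 + 5/3) = 22/3; numerator = -3(-9/8) = 27/8; a_2 = (27/8)/(22/3) = 81/176
  n = 3: D(3) = 3(3 + 5/3) = 14; numerator = -3(81/176) = -243/176; a_3 = (-243/176)/(14) = -243/2464
  n = 4: D(4) = 4(4 + 5/3) = 68/3; numerator = -3(-243/2464) = 729/2464; a_4 = (729/2464)/(68/3) = 2187/167552

r = 2/3; a_0 = 1; a_1 = -9/8; a_2 = 81/176; a_3 = -243/2464; a_4 = 2187/167552


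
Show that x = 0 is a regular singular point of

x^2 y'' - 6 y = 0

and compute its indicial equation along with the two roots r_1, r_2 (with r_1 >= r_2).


Divide by x^2 to reach normal form y'' + P_1(x) y' + P_2(x) y = 0 with P_1(x) = 0 and P_2(x) = -6/x^2.
x = 0 is a singular point because the y-coefficient -6/x^2 has a pole at x = 0.
It is a regular singular point because x P_1(x) = p(x) = 0 and x^2 P_2(x) = q(x) = -6 are polynomials, hence analytic at x = 0.
p(0) = 0,  q(0) = -6.
Indicial equation: r(r-1) + p(0) r + q(0) = 0, i.e. r^2 + (p(0) - 1) r + q(0) = 0, i.e. r^2 - 1 r - 6 = 0.
Discriminant: (-1)^2 - 4(-6) = 25, so r = (1 ± 5)/2.
Solving: r_1 = 3, r_2 = -2.

indicial: r^2 - 1 r - 6 = 0; roots r_1 = 3, r_2 = -2


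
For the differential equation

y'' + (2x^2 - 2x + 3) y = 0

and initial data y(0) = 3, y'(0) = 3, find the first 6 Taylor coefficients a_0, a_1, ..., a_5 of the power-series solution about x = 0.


Ansatz: y(x) = sum_{n>=0} a_n x^n, so y'(x) = sum_{n>=1} n a_n x^(n-1) and y''(x) = sum_{n>=2} n(n-1) a_n x^(n-2).
Substitute into P(x) y'' + Q(x) y' + R(x) y = 0 with P(x) = 1, Q(x) = 0, R(x) = 2x^2 - 2x + 3, and match powers of x.
Initial conditions: a_0 = 3, a_1 = 3.
Setting the coefficient of each power of x to zero and solving order by order (substituting the coefficients already found):
  x^0: 2 a_2 + 3 a_0 = 0  ->  2 a_2 = -3 a_0 = -9  ->  a_2 = -9/2
  x^1: 6 a_3 + 3 a_1 - 2 a_0 = 0  ->  6 a_3 = -3 a_1 + 2 a_0 = -3  ->  a_3 = -1/2
  x^2: 12 a_4 + 3 a_2 - 2 a_1 + 2 a_0 = 0  ->  12 a_4 = -3 a_2 + 2 a_1 - 2 a_0 = 27/2  ->  a_4 = 9/8
  x^3: 20 a_5 + 3 a_3 - 2 a_2 + 2 a_1 = 0  ->  20 a_5 = -3 a_3 + 2 a_2 - 2 a_1 = -27/2  ->  a_5 = -27/40
Truncated series: y(x) = 3 + 3 x - (9/2) x^2 - (1/2) x^3 + (9/8) x^4 - (27/40) x^5 + O(x^6).

a_0 = 3; a_1 = 3; a_2 = -9/2; a_3 = -1/2; a_4 = 9/8; a_5 = -27/40


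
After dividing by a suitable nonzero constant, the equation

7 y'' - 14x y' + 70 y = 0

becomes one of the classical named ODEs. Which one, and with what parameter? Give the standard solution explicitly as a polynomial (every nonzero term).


All three coefficients share the factor 7; dividing through by 7 gives  y'' - 2x y' + 10 y = 0.
This matches the Hermite equation y'' - 2x y' + 2n y = 0 with 2n = 10, so n = 5; the polynomial solution is H_5(x).
With y = sum_k a_k x^k, matching x^k gives (k+2)(k+1) a_{k+2} = 2(k - n) a_k = 2(k - 5) a_k. The right side vanishes at k = 5, so the series with the parity of 5 terminates at degree 5.
Standard normalization: leading coefficient of H_n is 2^n, so a_5 = 2^5 = 32. Work downward with a_k = (k+1)(k+2) a_{k+2} / (2(k - n)):
  a_3 = (4)(5)(32) / (2(3 - 5)) = 640/(-4) = -160
  a_1 = (2)(3)(-160) / (2(1 - 5)) = -960/(-8) = 120
Hence H_5(x) = 32 x^5 - 160 x^3 + 120 x.

H_5(x); series = 32 x^5 - 160 x^3 + 120 x


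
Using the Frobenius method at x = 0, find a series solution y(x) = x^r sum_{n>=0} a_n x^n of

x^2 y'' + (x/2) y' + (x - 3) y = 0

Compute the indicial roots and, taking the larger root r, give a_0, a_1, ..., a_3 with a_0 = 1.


Write in Frobenius form y'' + (p(x)/x) y' + (q(x)/x^2) y = 0:
  p(x) = 1/2,  q(x) = x - 3.
Indicial equation: r(r-1) + (1/2) r + (-3) = 0 -> roots r_1 = 2, r_2 = -3/2.
Take r = r_1 = 2. Let y(x) = x^r sum_{n>=0} a_n x^n with a_0 = 1.
Substitute y = x^r sum a_n x^n and match x^{r+n}. The recurrence is
  D(n) a_n + 1 a_{n-1} = 0,  where D(n) = (r+n)(r+n-1) + (1/2)(r+n) + (-3).
  a_n = -1 / D(n) * a_{n-1}.
Since the indicial polynomial factors as (r - r_1)(r - r_2), D(n) = (r_1 + n - r_1)(r_1 + n - r_2) = n(n + 7/2).
Evaluating step by step (a_0 = 1):
  n = 1: D(1) = 1(1 + 7/2) = 9/2; numerator = -1(1) = -1; a_1 = (-1)/(9/2) = -2/9
  n = 2: D(2) = 2(2 + 7/2) = 11; numerator = -1(-2/9) = 2/9; a_2 = (2/9)/(11) = 2/99
  n = 3: D(3) = 3(3 + 7/2) = 39/2; numerator = -1(2/99) = -2/99; a_3 = (-2/99)/(39/2) = -4/3861

r = 2; a_0 = 1; a_1 = -2/9; a_2 = 2/99; a_3 = -4/3861


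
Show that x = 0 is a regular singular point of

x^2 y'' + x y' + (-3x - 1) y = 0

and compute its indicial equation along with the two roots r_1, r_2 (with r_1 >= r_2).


Divide by x^2 to reach normal form y'' + P_1(x) y' + P_2(x) y = 0 with P_1(x) = 1/x and P_2(x) = -3/x - 1/x^2.
x = 0 is a singular point because the y'-coefficient 1/x has a pole at x = 0 and the y-coefficient -3/x - 1/x^2 has a pole at x = 0.
It is a regular singular point because x P_1(x) = p(x) = 1 and x^2 P_2(x) = q(x) = -3x - 1 are polynomials, hence analytic at x = 0.
p(0) = 1,  q(0) = -1.
Indicial equation: r(r-1) + p(0) r + q(0) = 0, i.e. r^2 + (p(0) - 1) r + q(0) = 0, i.e. r^2 - 1 = 0.
Discriminant: (0)^2 - 4(-1) = 4, so r = (0 ± 2)/2.
Solving: r_1 = 1, r_2 = -1.

indicial: r^2 - 1 = 0; roots r_1 = 1, r_2 = -1


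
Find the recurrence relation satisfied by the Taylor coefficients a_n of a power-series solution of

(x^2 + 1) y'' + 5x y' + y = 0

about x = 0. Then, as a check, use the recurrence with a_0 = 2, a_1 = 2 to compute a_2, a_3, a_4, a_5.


Substitute y = sum_n a_n x^n.
(1 + 1 x^2) y'' contributes (n+2)(n+1) a_{n+2} + n(n-1) a_n at x^n.
5 x y'(x) contributes 5 n a_n at x^n.
y(x) contributes 1 a_n at x^n.
Matching x^n: (n+2)(n+1) a_{n+2} + (n(n-1) + 5 n + 1) a_n = 0.
Thus a_{n+2} = (-n(n-1) - 5 n - 1) / ((n+1)(n+2)) * a_n.

Check with a_0 = 2, a_1 = 2 (apply the recurrence for n = 0, 1, 2, 3): a_0 = 2, a_1 = 2, a_2 = -1, a_3 = -2, a_4 = 13/12, a_5 = 11/5.

a_(n+2) = (-n(n-1) - 5 n - 1) / ((n+1)(n+2)) * a_n; check: a_0 = 2, a_1 = 2, a_2 = -1, a_3 = -2, a_4 = 13/12, a_5 = 11/5


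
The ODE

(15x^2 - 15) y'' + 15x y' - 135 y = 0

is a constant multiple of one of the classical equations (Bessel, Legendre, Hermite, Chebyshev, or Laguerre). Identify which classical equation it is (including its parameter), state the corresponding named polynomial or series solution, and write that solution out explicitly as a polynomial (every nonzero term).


All three coefficients share the factor -15; dividing through by -15 gives  (1 - x^2) y'' - x y' + 9 y = 0.
This matches the Chebyshev equation (1 - x^2) y'' - x y' + n^2 y = 0 (note the -x y' term, not -2x y') with n^2 = 9, so n = 3; the polynomial solution is T_3(x).
With y = sum_k a_k x^k, matching x^k gives (k+2)(k+1) a_{k+2} = (k^2 - n^2) a_k = (k - 3)(k + 3) a_k. The right side vanishes at k = 3, so the series with the parity of 3 terminates at degree 3.
Standard normalization: leading coefficient of T_n is 2^(n-1), so a_3 = 2^2 = 4. Work downward with a_k = (k+1)(k+2) a_{k+2} / ((k - 3)(k + 3)):
  a_1 = (2)(3)(4) / ((1 - 3)(1 + 3)) = 24/(-8) = -3
Hence T_3(x) = 4 x^3 - 3 x.

T_3(x); series = 4 x^3 - 3 x


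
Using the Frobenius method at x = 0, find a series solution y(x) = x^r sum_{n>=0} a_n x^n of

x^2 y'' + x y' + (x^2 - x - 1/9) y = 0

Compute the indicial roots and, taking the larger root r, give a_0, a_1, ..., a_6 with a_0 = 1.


Write in Frobenius form y'' + (p(x)/x) y' + (q(x)/x^2) y = 0:
  p(x) = 1,  q(x) = x^2 - x - 1/9.
Indicial equation: r(r-1) + (1) r + (-1/9) = 0 -> roots r_1 = 1/3, r_2 = -1/3.
Take r = r_1 = 1/3. Let y(x) = x^r sum_{n>=0} a_n x^n with a_0 = 1.
Substitute y = x^r sum a_n x^n and match x^{r+n}. The recurrence is
  D(n) a_n - 1 a_{n-1} + 1 a_{n-2} = 0,  where D(n) = (r+n)(r+n-1) + (1)(r+n) + (-1/9).
  a_n = [1 a_{n-1} - 1 a_{n-2}] / D(n).
Since the indicial polynomial factors as (r - r_1)(r - r_2), D(n) = (r_1 + n - r_1)(r_1 + n - r_2) = n(n + 2/3).
Evaluating step by step (a_0 = 1):
  n = 1: D(1) = 1(1 + 2/3) = 5/3; numerator = 1(1) = 1; a_1 = (1)/(5/3) = 3/5
  n = 2: D(2) = 2(2 + 2/3) = 16/3; numerator = 1(3/5) - 1(1) = -2/5; a_2 = (-2/5)/(16/3) = -3/40
  n = 3: D(3) = 3(3 + 2/3) = 11; numerator = 1(-3/40) - 1(3/5) = -27/40; a_3 = (-27/40)/(11) = -27/440
  n = 4: D(4) = 4(4 + 2/3) = 56/3; numerator = 1(-27/440) - 1(-3/40) = 3/220; a_4 = (3/220)/(56/3) = 9/12320
  n = 5: D(5) = 5(5 + 2/3) = 85/3; numerator = 1(9/12320) - 1(-27/440) = 153/2464; a_5 = (153/2464)/(85/3) = 27/12320
  n = 6: D(6) = 6(6 + 2/3) = 40; numerator = 1(27/12320) - 1(9/12320) = 9/6160; a_6 = (9/6160)/(40) = 9/246400

r = 1/3; a_0 = 1; a_1 = 3/5; a_2 = -3/40; a_3 = -27/440; a_4 = 9/12320; a_5 = 27/12320; a_6 = 9/246400


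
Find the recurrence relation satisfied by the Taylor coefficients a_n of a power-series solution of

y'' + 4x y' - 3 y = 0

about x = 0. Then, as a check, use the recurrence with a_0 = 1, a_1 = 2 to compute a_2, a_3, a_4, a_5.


Substitute y = sum_n a_n x^n.
y''(x) has coefficient (n+2)(n+1) a_{n+2} at x^n;
4 x y'(x) has coefficient 4 n a_n at x^n (shift);
-3 y(x) has coefficient -3 a_n at x^n.
Matching x^n: (n+2)(n+1) a_{n+2} + (4n - 3) a_n = 0.
Thus a_{n+2} = (-4n + 3) / ((n+1)(n+2)) * a_n.

Check with a_0 = 1, a_1 = 2 (apply the recurrence for n = 0, 1, 2, 3): a_0 = 1, a_1 = 2, a_2 = 3/2, a_3 = -1/3, a_4 = -5/8, a_5 = 3/20.

a_(n+2) = (-4n + 3) / ((n+1)(n+2)) * a_n; check: a_0 = 1, a_1 = 2, a_2 = 3/2, a_3 = -1/3, a_4 = -5/8, a_5 = 3/20


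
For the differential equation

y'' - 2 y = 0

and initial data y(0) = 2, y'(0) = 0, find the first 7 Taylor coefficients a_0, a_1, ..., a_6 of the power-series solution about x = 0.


Ansatz: y(x) = sum_{n>=0} a_n x^n, so y'(x) = sum_{n>=1} n a_n x^(n-1) and y''(x) = sum_{n>=2} n(n-1) a_n x^(n-2).
Substitute into P(x) y'' + Q(x) y' + R(x) y = 0 with P(x) = 1, Q(x) = 0, R(x) = -2, and match powers of x.
Initial conditions: a_0 = 2, a_1 = 0.
Setting the coefficient of each power of x to zero and solving order by order (substituting the coefficients already found):
  x^0: 2 a_2 - 2 a_0 = 0  ->  2 a_2 = 2 a_0 = 4  ->  a_2 = 2
  x^1: 6 a_3 - 2 a_1 = 0  ->  6 a_3 = 2 a_1 = 0  ->  a_3 = 0
  x^2: 12 a_4 - 2 a_2 = 0  ->  12 a_4 = 2 a_2 = 4  ->  a_4 = 1/3
  x^3: 20 a_5 - 2 a_3 = 0  ->  20 a_5 = 2 a_3 = 0  ->  a_5 = 0
  x^4: 30 a_6 - 2 a_4 = 0  ->  30 a_6 = 2 a_4 = 2/3  ->  a_6 = 1/45
Truncated series: y(x) = 2 + 2 x^2 + (1/3) x^4 + (1/45) x^6 + O(x^7).

a_0 = 2; a_1 = 0; a_2 = 2; a_3 = 0; a_4 = 1/3; a_5 = 0; a_6 = 1/45


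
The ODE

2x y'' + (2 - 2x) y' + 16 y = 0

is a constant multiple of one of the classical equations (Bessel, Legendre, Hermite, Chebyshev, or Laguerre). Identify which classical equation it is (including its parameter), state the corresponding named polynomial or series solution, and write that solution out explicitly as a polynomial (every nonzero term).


All three coefficients share the factor 2; dividing through by 2 gives  x y'' + (1 - x) y' + 8 y = 0.
This matches the Laguerre equation x y'' + (1 - x) y' + n y = 0 with n = 8; the polynomial solution is L_8(x).
With y = sum_k a_k x^k, matching x^k gives (k+1)k a_{k+1} + (k+1) a_{k+1} - k a_k + n a_k = 0, i.e. (k+1)^2 a_{k+1} = (k - n) a_k = (k - 8) a_k. The right side vanishes at k = 8, so the series terminates at degree 8.
Standard normalization L_n(0) = 1 gives a_0 = 1. Work upward with a_{k+1} = (k - 8) a_k / (k+1)^2:
  a_1 = (0 - 8)(1) / 1^2 = -8/1 = -8
  a_2 = (1 - 8)(-8) / 2^2 = 56/4 = 14
  a_3 = (2 - 8)(14) / 3^2 = -84/9 = -28/3
  a_4 = (3 - 8)(-28/3) / 4^2 = (140/3)/16 = 35/12
  a_5 = (4 - 8)(35/12) / 5^2 = (-35/3)/25 = -7/15
  a_6 = (5 - 8)(-7/15) / 6^2 = (7/5)/36 = 7/180
  a_7 = (6 - 8)(7/180) / 7^2 = (-7/90)/49 = -1/630
  a_8 = (7 - 8)(-1/630) / 8^2 = (1/630)/64 = 1/40320
Hence L_8(x) = x^8/40320 - x^7/630 + 7 x^6/180 - 7 x^5/15 + 35 x^4/12 - 28 x^3/3 + 14 x^2 - 8 x + 1.

L_8(x); series = x^8/40320 - x^7/630 + 7 x^6/180 - 7 x^5/15 + 35 x^4/12 - 28 x^3/3 + 14 x^2 - 8 x + 1


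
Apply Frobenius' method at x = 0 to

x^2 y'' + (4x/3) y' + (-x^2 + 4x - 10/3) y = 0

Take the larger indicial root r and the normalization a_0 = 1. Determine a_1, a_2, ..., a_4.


Write in Frobenius form y'' + (p(x)/x) y' + (q(x)/x^2) y = 0:
  p(x) = 4/3,  q(x) = -x^2 + 4x - 10/3.
Indicial equation: r(r-1) + (4/3) r + (-10/3) = 0 -> roots r_1 = 5/3, r_2 = -2.
Take r = r_1 = 5/3. Let y(x) = x^r sum_{n>=0} a_n x^n with a_0 = 1.
Substitute y = x^r sum a_n x^n and match x^{r+n}. The recurrence is
  D(n) a_n + 4 a_{n-1} - 1 a_{n-2} = 0,  where D(n) = (r+n)(r+n-1) + (4/3)(r+n) + (-10/3).
  a_n = [-4 a_{n-1} + 1 a_{n-2}] / D(n).
Since the indicial polynomial factors as (r - r_1)(r - r_2), D(n) = (r_1 + n - r_1)(r_1 + n - r_2) = n(n + 11/3).
Evaluating step by step (a_0 = 1):
  n = 1: D(1) = 1(1 + 11/3) = 14/3; numerator = -4(1) = -4; a_1 = (-4)/(14/3) = -6/7
  n = 2: D(2) = 2(2 + 11/3) = 34/3; numerator = -4(-6/7) + 1(1) = 31/7; a_2 = (31/7)/(34/3) = 93/238
  n = 3: D(3) = 3(3 + 11/3) = 20; numerator = -4(93/238) + 1(-6/7) = -288/119; a_3 = (-288/119)/(20) = -72/595
  n = 4: D(4) = 4(4 + 11/3) = 92/3; numerator = -4(-72/595) + 1(93/238) = 1041/1190; a_4 = (1041/1190)/(92/3) = 3123/109480

r = 5/3; a_0 = 1; a_1 = -6/7; a_2 = 93/238; a_3 = -72/595; a_4 = 3123/109480


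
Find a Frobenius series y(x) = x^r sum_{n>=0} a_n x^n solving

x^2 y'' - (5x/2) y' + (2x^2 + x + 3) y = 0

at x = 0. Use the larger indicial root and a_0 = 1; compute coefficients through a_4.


Write in Frobenius form y'' + (p(x)/x) y' + (q(x)/x^2) y = 0:
  p(x) = -5/2,  q(x) = 2x^2 + x + 3.
Indicial equation: r(r-1) + (-5/2) r + (3) = 0 -> roots r_1 = 2, r_2 = 3/2.
Take r = r_1 = 2. Let y(x) = x^r sum_{n>=0} a_n x^n with a_0 = 1.
Substitute y = x^r sum a_n x^n and match x^{r+n}. The recurrence is
  D(n) a_n + 1 a_{n-1} + 2 a_{n-2} = 0,  where D(n) = (r+n)(r+n-1) + (-5/2)(r+n) + (3).
  a_n = [-1 a_{n-1} - 2 a_{n-2}] / D(n).
Since the indicial polynomial factors as (r - r_1)(r - r_2), D(n) = (r_1 + n - r_1)(r_1 + n - r_2) = n(n + 1/2).
Evaluating step by step (a_0 = 1):
  n = 1: D(1) = 1(1 + 1/2) = 3/2; numerator = -1(1) = -1; a_1 = (-1)/(3/2) = -2/3
  n = 2: D(2) = 2(2 + 1/2) = 5; numerator = -1(-2/3) - 2(1) = -4/3; a_2 = (-4/3)/(5) = -4/15
  n = 3: D(3) = 3(3 + 1/2) = 21/2; numerator = -1(-4/15) - 2(-2/3) = 8/5; a_3 = (8/5)/(21/2) = 16/105
  n = 4: D(4) = 4(4 + 1/2) = 18; numerator = -1(16/105) - 2(-4/15) = 8/21; a_4 = (8/21)/(18) = 4/189

r = 2; a_0 = 1; a_1 = -2/3; a_2 = -4/15; a_3 = 16/105; a_4 = 4/189


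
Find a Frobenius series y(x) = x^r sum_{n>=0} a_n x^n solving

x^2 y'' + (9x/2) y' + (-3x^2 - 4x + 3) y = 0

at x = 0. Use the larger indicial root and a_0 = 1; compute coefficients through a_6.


Write in Frobenius form y'' + (p(x)/x) y' + (q(x)/x^2) y = 0:
  p(x) = 9/2,  q(x) = -3x^2 - 4x + 3.
Indicial equation: r(r-1) + (9/2) r + (3) = 0 -> roots r_1 = -3/2, r_2 = -2.
Take r = r_1 = -3/2. Let y(x) = x^r sum_{n>=0} a_n x^n with a_0 = 1.
Substitute y = x^r sum a_n x^n and match x^{r+n}. The recurrence is
  D(n) a_n - 4 a_{n-1} - 3 a_{n-2} = 0,  where D(n) = (r+n)(r+n-1) + (9/2)(r+n) + (3).
  a_n = [4 a_{n-1} + 3 a_{n-2}] / D(n).
Since the indicial polynomial factors as (r - r_1)(r - r_2), D(n) = (r_1 + n - r_1)(r_1 + n - r_2) = n(n + 1/2).
Evaluating step by step (a_0 = 1):
  n = 1: D(1) = 1(1 + 1/2) = 3/2; numerator = 4(1) = 4; a_1 = (4)/(3/2) = 8/3
  n = 2: D(2) = 2(2 + 1/2) = 5; numerator = 4(8/3) + 3(1) = 41/3; a_2 = (41/3)/(5) = 41/15
  n = 3: D(3) = 3(3 + 1/2) = 21/2; numerator = 4(41/15) + 3(8/3) = 284/15; a_3 = (284/15)/(21/2) = 568/315
  n = 4: D(4) = 4(4 + 1/2) = 18; numerator = 4(568/315) + 3(41/15) = 971/63; a_4 = (971/63)/(18) = 971/1134
  n = 5: D(5) = 5(5 + 1/2) = 55/2; numerator = 4(971/1134) + 3(568/315) = 3578/405; a_5 = (3578/405)/(55/2) = 7156/22275
  n = 6: D(6) = 6(6 + 1/2) = 39; numerator = 4(7156/22275) + 3(971/1134) = 1201811/311850; a_6 = (1201811/311850)/(39) = 92447/935550

r = -3/2; a_0 = 1; a_1 = 8/3; a_2 = 41/15; a_3 = 568/315; a_4 = 971/1134; a_5 = 7156/22275; a_6 = 92447/935550


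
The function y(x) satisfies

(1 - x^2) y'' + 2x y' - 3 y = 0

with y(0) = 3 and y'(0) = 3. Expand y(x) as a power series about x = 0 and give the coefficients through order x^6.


Ansatz: y(x) = sum_{n>=0} a_n x^n, so y'(x) = sum_{n>=1} n a_n x^(n-1) and y''(x) = sum_{n>=2} n(n-1) a_n x^(n-2).
Substitute into P(x) y'' + Q(x) y' + R(x) y = 0 with P(x) = 1 - x^2, Q(x) = 2x, R(x) = -3, and match powers of x.
Initial conditions: a_0 = 3, a_1 = 3.
Setting the coefficient of each power of x to zero and solving order by order (substituting the coefficients already found):
  x^0: 2 a_2 - 3 a_0 = 0  ->  2 a_2 = 3 a_0 = 9  ->  a_2 = 9/2
  x^1: 6 a_3 - a_1 = 0  ->  6 a_3 = a_1 = 3  ->  a_3 = 1/2
  x^2: 12 a_4 - a_2 = 0  ->  12 a_4 = a_2 = 9/2  ->  a_4 = 3/8
  x^3: 20 a_5 - 3 a_3 = 0  ->  20 a_5 = 3 a_3 = 3/2  ->  a_5 = 3/40
  x^4: 30 a_6 - 7 a_4 = 0  ->  30 a_6 = 7 a_4 = 21/8  ->  a_6 = 7/80
Truncated series: y(x) = 3 + 3 x + (9/2) x^2 + (1/2) x^3 + (3/8) x^4 + (3/40) x^5 + (7/80) x^6 + O(x^7).

a_0 = 3; a_1 = 3; a_2 = 9/2; a_3 = 1/2; a_4 = 3/8; a_5 = 3/40; a_6 = 7/80


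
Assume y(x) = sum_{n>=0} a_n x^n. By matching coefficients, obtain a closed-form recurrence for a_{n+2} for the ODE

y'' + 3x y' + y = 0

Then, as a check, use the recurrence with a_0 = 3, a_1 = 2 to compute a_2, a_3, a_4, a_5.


Substitute y = sum_n a_n x^n.
y''(x) has coefficient (n+2)(n+1) a_{n+2} at x^n;
3 x y'(x) has coefficient 3 n a_n at x^n (shift);
y(x) has coefficient 1 a_n at x^n.
Matching x^n: (n+2)(n+1) a_{n+2} + (3n + 1) a_n = 0.
Thus a_{n+2} = (-3n - 1) / ((n+1)(n+2)) * a_n.

Check with a_0 = 3, a_1 = 2 (apply the recurrence for n = 0, 1, 2, 3): a_0 = 3, a_1 = 2, a_2 = -3/2, a_3 = -4/3, a_4 = 7/8, a_5 = 2/3.

a_(n+2) = (-3n - 1) / ((n+1)(n+2)) * a_n; check: a_0 = 3, a_1 = 2, a_2 = -3/2, a_3 = -4/3, a_4 = 7/8, a_5 = 2/3
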